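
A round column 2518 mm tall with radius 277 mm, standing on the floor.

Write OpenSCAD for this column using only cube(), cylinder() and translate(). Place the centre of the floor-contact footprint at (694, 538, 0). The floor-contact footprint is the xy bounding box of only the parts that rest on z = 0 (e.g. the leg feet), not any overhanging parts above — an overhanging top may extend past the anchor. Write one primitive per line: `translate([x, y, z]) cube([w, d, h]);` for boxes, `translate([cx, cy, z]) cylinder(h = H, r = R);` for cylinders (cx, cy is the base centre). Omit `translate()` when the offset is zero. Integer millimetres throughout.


translate([694, 538, 0]) cylinder(h = 2518, r = 277);


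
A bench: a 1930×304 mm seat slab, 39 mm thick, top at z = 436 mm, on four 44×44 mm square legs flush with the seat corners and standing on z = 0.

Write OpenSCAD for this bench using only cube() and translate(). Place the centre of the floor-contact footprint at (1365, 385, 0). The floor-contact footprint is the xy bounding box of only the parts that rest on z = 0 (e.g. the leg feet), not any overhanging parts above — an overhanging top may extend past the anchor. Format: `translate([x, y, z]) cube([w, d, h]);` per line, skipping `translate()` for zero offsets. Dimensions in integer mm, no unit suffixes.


// leg_h = 436 − 39 = 397
translate([400, 233, 397]) cube([1930, 304, 39]);
translate([400, 233, 0]) cube([44, 44, 397]);
translate([400, 493, 0]) cube([44, 44, 397]);
translate([2286, 233, 0]) cube([44, 44, 397]);
translate([2286, 493, 0]) cube([44, 44, 397]);


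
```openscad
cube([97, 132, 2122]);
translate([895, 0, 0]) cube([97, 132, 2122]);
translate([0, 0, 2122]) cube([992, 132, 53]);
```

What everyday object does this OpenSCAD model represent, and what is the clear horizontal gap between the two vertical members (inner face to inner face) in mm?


A door frame. The clear opening width is 798 mm.

Two 2122 mm tall posts with a header on top — a door frame. The left jamb is 97 mm wide at x = 0; the right jamb starts at x = 895. The clear opening is 895 − 97 = 798 mm.


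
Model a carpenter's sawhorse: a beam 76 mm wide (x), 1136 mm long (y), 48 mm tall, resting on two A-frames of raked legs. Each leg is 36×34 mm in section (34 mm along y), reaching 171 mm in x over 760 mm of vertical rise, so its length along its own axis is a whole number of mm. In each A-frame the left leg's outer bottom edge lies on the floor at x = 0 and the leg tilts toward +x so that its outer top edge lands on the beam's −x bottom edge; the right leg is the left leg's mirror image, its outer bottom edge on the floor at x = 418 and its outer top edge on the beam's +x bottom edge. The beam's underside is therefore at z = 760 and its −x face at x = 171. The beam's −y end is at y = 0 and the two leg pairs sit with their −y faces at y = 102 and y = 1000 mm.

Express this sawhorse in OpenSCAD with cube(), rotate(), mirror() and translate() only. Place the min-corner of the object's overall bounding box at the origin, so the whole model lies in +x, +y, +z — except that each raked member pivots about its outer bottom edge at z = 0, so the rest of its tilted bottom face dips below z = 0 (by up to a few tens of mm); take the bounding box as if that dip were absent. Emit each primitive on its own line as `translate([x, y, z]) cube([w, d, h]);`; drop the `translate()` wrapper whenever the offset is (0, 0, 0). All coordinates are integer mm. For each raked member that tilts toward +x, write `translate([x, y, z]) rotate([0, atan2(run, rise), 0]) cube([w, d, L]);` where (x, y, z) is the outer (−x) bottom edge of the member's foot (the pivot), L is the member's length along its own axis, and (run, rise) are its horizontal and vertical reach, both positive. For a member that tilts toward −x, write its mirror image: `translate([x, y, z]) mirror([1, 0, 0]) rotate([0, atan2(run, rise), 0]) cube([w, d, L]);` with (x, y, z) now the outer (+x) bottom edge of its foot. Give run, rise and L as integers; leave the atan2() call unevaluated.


// leg length = √(171² + 760²) = 779
// right-leg outer foot x = 2·171 + 76 = 418
// beam min-corner = (171, 0, 760)
translate([171, 0, 760]) cube([76, 1136, 48]);
translate([0, 102, 0]) rotate([0, atan2(171, 760), 0]) cube([36, 34, 779]);
translate([418, 102, 0]) mirror([1, 0, 0]) rotate([0, atan2(171, 760), 0]) cube([36, 34, 779]);
translate([0, 1000, 0]) rotate([0, atan2(171, 760), 0]) cube([36, 34, 779]);
translate([418, 1000, 0]) mirror([1, 0, 0]) rotate([0, atan2(171, 760), 0]) cube([36, 34, 779]);


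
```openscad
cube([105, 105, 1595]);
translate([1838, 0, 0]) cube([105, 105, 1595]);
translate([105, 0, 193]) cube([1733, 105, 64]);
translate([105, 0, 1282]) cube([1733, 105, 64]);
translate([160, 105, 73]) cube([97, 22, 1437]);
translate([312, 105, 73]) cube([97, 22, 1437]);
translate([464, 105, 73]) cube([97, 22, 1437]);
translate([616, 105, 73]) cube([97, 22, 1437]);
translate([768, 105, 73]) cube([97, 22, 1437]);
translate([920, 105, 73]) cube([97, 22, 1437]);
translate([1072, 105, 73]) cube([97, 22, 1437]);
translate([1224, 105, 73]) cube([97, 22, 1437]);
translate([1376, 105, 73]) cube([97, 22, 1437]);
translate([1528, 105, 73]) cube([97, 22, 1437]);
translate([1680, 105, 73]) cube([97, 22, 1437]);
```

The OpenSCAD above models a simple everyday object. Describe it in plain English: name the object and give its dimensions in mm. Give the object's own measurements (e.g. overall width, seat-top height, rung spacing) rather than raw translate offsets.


A fence section. Two 105×105 mm posts, 1595 mm tall, stand on the floor with a clear span of 1733 mm between their inner faces. Two horizontal rails of 105×64 mm section span the gap between the posts with their undersides at z = 193 mm and z = 1282 mm, flush with the posts' −y face. 11 pickets, each 97 mm wide, 22 mm thick and 1437 mm tall, are fixed to the +y face of the rails with their bottoms at z = 73 mm, spaced across the span with a 55 mm gap after the −x post and between neighbouring pickets, with 61 mm left before the +x post.


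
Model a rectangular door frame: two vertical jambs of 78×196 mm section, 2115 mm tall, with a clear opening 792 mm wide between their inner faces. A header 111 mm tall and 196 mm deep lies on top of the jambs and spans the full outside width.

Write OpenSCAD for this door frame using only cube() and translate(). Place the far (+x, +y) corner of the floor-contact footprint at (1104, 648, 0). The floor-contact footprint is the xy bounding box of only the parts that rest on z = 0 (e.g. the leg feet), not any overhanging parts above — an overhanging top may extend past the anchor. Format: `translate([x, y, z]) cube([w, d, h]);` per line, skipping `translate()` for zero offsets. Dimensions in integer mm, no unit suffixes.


translate([156, 452, 0]) cube([78, 196, 2115]);
translate([1026, 452, 0]) cube([78, 196, 2115]);
translate([156, 452, 2115]) cube([948, 196, 111]);


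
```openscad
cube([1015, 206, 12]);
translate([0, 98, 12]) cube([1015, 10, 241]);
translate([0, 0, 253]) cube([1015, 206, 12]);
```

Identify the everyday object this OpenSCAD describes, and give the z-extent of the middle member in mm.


An I-beam. The web height is 241 mm.

Two wide flanges with a thin centred web — an I-beam. Overall 265 mm minus two 12 mm flanges gives a web of 265 − 2·12 = 241 mm.


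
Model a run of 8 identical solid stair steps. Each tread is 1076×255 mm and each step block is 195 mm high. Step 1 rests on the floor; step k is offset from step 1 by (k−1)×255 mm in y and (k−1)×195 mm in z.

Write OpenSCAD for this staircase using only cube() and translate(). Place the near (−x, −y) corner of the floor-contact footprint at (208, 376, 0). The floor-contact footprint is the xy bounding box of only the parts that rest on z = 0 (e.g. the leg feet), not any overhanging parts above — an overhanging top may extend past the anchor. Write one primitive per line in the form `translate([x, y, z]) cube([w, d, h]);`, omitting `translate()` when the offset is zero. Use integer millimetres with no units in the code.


translate([208, 376, 0]) cube([1076, 255, 195]);
translate([208, 631, 195]) cube([1076, 255, 195]);
translate([208, 886, 390]) cube([1076, 255, 195]);
translate([208, 1141, 585]) cube([1076, 255, 195]);
translate([208, 1396, 780]) cube([1076, 255, 195]);
translate([208, 1651, 975]) cube([1076, 255, 195]);
translate([208, 1906, 1170]) cube([1076, 255, 195]);
translate([208, 2161, 1365]) cube([1076, 255, 195]);


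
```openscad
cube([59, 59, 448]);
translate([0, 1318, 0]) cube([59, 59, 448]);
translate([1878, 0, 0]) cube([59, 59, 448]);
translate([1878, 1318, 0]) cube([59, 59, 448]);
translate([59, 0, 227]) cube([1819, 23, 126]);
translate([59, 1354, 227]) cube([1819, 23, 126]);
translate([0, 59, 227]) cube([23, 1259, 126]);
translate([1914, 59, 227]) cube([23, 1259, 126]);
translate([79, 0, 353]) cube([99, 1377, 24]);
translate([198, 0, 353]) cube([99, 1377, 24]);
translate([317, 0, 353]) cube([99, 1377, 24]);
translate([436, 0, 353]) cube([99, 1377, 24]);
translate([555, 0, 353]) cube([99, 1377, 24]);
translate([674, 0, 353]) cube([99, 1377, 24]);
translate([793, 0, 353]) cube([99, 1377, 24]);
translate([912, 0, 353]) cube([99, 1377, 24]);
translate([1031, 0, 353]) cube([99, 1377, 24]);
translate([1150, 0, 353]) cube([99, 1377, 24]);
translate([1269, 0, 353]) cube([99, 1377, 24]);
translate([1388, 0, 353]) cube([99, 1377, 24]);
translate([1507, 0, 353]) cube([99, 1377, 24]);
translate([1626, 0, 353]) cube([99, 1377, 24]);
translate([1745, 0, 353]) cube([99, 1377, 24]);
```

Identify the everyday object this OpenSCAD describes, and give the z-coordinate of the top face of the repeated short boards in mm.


A bed frame. The slat-top height is 377 mm.

Four posts, four rails, and a row of slats — a bed frame. Slats sit on the rails at z = 227 + 126 = 353; with slat thickness 24, the top is 377 mm.


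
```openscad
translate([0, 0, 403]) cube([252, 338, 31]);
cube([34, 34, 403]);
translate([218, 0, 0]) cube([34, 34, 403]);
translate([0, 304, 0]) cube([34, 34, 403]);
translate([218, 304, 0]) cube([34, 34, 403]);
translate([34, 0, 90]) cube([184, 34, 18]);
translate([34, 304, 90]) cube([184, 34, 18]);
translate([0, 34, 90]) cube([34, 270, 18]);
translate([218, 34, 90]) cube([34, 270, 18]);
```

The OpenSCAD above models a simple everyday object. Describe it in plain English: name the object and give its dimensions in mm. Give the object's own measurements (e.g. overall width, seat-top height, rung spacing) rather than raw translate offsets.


A four-legged stool. The seat is a 252×338×31 mm slab whose top surface is at z = 434 mm; four square legs, each 34×34 mm in cross-section, run from the floor (z = 0) to the underside of the seat, each flush with a corner of the seat. Four stretchers, 34 mm wide and 18 mm tall, connect adjacent legs with their undersides at z = 90 mm, each running between the inner faces of the legs it joins and aligned with the legs' outer faces on the other axis.


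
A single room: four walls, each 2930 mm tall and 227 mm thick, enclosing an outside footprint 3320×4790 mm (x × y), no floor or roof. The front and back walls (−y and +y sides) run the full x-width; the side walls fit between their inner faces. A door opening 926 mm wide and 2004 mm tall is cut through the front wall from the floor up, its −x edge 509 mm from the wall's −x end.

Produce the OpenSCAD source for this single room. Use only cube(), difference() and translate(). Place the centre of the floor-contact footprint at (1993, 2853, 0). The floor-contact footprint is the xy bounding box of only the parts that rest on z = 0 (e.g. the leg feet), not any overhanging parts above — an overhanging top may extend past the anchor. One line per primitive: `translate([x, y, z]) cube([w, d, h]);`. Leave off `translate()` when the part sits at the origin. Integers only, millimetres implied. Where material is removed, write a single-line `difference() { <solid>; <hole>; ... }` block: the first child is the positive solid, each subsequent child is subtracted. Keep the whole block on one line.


difference() { translate([333, 458, 0]) cube([3320, 227, 2930]); translate([842, 458, 0]) cube([926, 227, 2004]); }
translate([333, 5021, 0]) cube([3320, 227, 2930]);
translate([333, 685, 0]) cube([227, 4336, 2930]);
translate([3426, 685, 0]) cube([227, 4336, 2930]);


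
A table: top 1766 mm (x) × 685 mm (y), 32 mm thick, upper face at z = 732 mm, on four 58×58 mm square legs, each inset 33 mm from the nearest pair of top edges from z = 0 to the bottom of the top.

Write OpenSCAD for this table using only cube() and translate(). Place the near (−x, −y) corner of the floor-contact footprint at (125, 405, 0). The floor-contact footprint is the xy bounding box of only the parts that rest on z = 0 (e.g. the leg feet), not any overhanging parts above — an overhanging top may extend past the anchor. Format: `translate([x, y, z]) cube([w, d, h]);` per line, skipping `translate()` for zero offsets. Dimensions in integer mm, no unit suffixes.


translate([92, 372, 700]) cube([1766, 685, 32]);
translate([125, 405, 0]) cube([58, 58, 700]);
translate([1767, 405, 0]) cube([58, 58, 700]);
translate([125, 966, 0]) cube([58, 58, 700]);
translate([1767, 966, 0]) cube([58, 58, 700]);


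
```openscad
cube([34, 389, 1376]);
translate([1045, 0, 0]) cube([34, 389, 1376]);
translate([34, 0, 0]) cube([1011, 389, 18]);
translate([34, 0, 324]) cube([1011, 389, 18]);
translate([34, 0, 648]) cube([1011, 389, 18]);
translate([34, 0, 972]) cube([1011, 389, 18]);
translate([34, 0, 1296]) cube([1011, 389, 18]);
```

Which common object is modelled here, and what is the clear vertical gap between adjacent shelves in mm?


A bookshelf. The clear shelf gap is 306 mm.

Two tall side panels with 5 horizontal boards between them — a bookshelf. The first two shelf undersides are at z = 0 and z = 324; with shelf thickness 18, the clear gap is 324 − 0 − 18 = 306 mm.


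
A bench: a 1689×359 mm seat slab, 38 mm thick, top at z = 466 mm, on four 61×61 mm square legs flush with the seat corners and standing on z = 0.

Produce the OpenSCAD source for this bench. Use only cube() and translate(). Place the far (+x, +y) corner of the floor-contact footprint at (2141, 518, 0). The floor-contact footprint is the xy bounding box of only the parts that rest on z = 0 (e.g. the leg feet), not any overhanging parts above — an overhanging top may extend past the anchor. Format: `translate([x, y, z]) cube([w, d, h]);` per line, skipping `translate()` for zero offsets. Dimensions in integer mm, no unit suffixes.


// leg_h = 466 − 38 = 428
translate([452, 159, 428]) cube([1689, 359, 38]);
translate([452, 159, 0]) cube([61, 61, 428]);
translate([452, 457, 0]) cube([61, 61, 428]);
translate([2080, 159, 0]) cube([61, 61, 428]);
translate([2080, 457, 0]) cube([61, 61, 428]);


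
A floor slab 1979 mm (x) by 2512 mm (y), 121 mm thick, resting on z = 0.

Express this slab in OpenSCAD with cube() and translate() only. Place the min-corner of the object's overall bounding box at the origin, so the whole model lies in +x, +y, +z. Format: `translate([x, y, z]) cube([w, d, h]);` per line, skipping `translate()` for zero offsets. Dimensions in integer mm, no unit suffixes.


cube([1979, 2512, 121]);


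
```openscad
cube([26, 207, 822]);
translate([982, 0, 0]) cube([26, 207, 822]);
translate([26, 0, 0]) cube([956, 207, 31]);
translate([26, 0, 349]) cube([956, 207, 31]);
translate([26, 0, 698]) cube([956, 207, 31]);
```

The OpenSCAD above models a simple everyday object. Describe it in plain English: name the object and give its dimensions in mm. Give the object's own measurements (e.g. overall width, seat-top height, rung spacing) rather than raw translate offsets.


An open bookshelf. Two side panels, each 26 mm thick, 207 mm deep and 822 mm tall, stand 1008 mm apart (outside-to-outside). Between them sit 3 shelves, each 31 mm thick and 207 mm deep, spanning the full gap between the sides. The bottom shelf rests on the floor (its underside at z = 0) and the clear gap between one shelf's top and the next shelf's underside is 318 mm.


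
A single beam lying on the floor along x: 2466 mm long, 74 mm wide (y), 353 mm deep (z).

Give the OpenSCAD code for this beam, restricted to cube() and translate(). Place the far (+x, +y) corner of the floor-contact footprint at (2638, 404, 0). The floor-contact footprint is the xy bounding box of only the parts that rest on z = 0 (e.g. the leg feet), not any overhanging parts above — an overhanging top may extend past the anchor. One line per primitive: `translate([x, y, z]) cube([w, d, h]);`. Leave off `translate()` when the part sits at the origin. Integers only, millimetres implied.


translate([172, 330, 0]) cube([2466, 74, 353]);


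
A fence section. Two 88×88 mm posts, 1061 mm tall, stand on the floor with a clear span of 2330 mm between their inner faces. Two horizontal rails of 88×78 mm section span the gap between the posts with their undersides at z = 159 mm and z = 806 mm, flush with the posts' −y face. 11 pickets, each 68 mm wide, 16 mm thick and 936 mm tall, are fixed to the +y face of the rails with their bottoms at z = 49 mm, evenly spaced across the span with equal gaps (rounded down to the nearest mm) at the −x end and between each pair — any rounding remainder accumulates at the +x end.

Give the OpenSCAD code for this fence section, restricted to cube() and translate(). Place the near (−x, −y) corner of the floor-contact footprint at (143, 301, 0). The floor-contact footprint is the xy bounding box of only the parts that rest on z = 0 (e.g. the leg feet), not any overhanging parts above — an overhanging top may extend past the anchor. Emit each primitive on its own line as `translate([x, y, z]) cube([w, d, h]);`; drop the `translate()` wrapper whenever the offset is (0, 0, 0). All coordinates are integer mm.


translate([143, 301, 0]) cube([88, 88, 1061]);
translate([2561, 301, 0]) cube([88, 88, 1061]);
translate([231, 301, 159]) cube([2330, 88, 78]);
translate([231, 301, 806]) cube([2330, 88, 78]);
translate([362, 389, 49]) cube([68, 16, 936]);
translate([561, 389, 49]) cube([68, 16, 936]);
translate([760, 389, 49]) cube([68, 16, 936]);
translate([959, 389, 49]) cube([68, 16, 936]);
translate([1158, 389, 49]) cube([68, 16, 936]);
translate([1357, 389, 49]) cube([68, 16, 936]);
translate([1556, 389, 49]) cube([68, 16, 936]);
translate([1755, 389, 49]) cube([68, 16, 936]);
translate([1954, 389, 49]) cube([68, 16, 936]);
translate([2153, 389, 49]) cube([68, 16, 936]);
translate([2352, 389, 49]) cube([68, 16, 936]);


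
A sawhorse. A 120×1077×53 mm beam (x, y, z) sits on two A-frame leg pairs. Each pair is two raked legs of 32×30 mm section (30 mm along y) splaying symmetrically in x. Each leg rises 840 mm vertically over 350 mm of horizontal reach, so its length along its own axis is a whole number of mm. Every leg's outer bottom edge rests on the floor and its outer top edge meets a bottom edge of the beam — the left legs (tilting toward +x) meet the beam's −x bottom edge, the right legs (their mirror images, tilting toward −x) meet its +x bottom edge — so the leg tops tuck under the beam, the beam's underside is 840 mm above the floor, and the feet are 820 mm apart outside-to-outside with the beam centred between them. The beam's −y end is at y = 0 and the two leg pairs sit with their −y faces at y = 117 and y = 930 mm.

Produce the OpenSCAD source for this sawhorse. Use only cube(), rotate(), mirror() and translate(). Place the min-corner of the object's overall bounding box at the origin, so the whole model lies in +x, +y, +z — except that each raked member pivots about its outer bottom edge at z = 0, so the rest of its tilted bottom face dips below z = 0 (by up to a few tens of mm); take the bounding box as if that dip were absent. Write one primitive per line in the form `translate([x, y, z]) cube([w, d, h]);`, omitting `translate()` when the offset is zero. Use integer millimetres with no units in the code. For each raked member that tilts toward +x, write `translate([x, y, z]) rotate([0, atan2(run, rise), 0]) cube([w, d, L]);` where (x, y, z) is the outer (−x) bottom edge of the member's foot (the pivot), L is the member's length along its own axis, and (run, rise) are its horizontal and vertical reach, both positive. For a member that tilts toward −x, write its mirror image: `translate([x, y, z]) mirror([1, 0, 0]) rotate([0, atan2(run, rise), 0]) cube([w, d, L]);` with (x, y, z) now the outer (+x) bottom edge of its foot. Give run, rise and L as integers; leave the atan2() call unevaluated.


translate([350, 0, 840]) cube([120, 1077, 53]);
translate([0, 117, 0]) rotate([0, atan2(350, 840), 0]) cube([32, 30, 910]);
translate([820, 117, 0]) mirror([1, 0, 0]) rotate([0, atan2(350, 840), 0]) cube([32, 30, 910]);
translate([0, 930, 0]) rotate([0, atan2(350, 840), 0]) cube([32, 30, 910]);
translate([820, 930, 0]) mirror([1, 0, 0]) rotate([0, atan2(350, 840), 0]) cube([32, 30, 910]);


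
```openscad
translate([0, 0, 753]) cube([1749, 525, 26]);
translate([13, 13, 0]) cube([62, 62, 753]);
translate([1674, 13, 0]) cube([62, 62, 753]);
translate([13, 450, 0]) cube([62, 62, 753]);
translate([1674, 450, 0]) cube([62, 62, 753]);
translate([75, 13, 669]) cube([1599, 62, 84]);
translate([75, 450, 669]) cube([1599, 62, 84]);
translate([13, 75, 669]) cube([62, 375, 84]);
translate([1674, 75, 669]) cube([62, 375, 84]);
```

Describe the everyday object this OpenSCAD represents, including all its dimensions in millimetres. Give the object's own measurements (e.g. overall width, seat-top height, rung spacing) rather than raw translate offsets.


A table: top 1749 mm (x) × 525 mm (y), 26 mm thick, upper face at z = 779 mm, on four 62×62 mm square legs, each inset 13 mm from the nearest pair of top edges from z = 0 to the bottom of the top. Four apron rails, 62 mm thick and 84 mm tall, run between adjacent legs with their top edges flush with the underside of the top and their outer faces flush with the legs' outer faces.


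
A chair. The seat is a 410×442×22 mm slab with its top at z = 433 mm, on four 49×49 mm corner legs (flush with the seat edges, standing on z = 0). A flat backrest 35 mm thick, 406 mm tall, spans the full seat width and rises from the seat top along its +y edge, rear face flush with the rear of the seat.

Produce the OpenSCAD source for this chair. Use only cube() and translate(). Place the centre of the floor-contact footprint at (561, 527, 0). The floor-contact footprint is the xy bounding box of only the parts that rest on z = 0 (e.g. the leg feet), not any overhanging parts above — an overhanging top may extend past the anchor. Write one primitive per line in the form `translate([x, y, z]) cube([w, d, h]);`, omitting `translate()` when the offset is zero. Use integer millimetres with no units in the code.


translate([356, 306, 411]) cube([410, 442, 22]);
translate([356, 306, 0]) cube([49, 49, 411]);
translate([717, 306, 0]) cube([49, 49, 411]);
translate([356, 699, 0]) cube([49, 49, 411]);
translate([717, 699, 0]) cube([49, 49, 411]);
translate([356, 713, 433]) cube([410, 35, 406]);


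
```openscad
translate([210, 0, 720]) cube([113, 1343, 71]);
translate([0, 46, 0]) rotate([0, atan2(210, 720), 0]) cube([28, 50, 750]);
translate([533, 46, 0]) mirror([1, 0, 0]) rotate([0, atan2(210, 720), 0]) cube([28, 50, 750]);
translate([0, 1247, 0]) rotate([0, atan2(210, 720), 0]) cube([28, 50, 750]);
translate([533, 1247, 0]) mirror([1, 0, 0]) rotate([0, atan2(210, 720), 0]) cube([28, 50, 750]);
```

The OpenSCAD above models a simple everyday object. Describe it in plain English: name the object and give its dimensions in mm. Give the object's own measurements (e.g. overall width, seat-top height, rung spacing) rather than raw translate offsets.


A sawhorse. A 113×1343×71 mm beam (x, y, z) sits on two A-frame leg pairs. Each pair is two raked legs of 28×50 mm section (50 mm along y) splaying symmetrically in x. Each leg rises 720 mm vertically over 210 mm of horizontal reach and is 750 mm long along its own axis. Every leg's outer bottom edge rests on the floor and its outer top edge meets a bottom edge of the beam — the left legs (tilting toward +x) meet the beam's −x bottom edge, the right legs (their mirror images, tilting toward −x) meet its +x bottom edge — so the leg tops tuck under the beam, the beam's underside is 720 mm above the floor, and the feet are 533 mm apart outside-to-outside with the beam centred between them. The two leg pairs are set in 46 mm from either end of the beam.


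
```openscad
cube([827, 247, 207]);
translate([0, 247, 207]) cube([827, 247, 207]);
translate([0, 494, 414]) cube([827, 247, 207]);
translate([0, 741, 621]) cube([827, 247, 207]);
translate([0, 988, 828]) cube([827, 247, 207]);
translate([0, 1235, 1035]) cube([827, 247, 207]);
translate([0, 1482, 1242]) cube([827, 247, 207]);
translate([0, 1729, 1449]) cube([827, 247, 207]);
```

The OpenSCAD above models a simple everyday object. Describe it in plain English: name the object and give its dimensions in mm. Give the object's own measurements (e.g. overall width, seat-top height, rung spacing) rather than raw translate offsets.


A straight staircase of 8 solid steps. Each step is 827 mm wide (x), 247 mm deep (y, the going) and 207 mm tall (the rise). The first step rests on the floor; each subsequent step sits one going further in +y and one rise higher in +z, directly behind and above the previous step with no overlap.


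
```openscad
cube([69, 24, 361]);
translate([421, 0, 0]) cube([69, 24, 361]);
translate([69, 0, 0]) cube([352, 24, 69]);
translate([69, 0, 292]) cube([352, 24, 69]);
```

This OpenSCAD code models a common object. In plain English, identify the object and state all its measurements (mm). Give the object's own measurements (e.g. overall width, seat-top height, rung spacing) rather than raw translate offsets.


A rectangular picture frame lying in the x–z plane (depth along y). The opening is 352 mm wide (x) by 223 mm tall (z), surrounded by a border 69 mm wide on all four sides. The frame is 24 mm deep and is made of two full-height vertical stiles with two horizontal rails fitted between them.


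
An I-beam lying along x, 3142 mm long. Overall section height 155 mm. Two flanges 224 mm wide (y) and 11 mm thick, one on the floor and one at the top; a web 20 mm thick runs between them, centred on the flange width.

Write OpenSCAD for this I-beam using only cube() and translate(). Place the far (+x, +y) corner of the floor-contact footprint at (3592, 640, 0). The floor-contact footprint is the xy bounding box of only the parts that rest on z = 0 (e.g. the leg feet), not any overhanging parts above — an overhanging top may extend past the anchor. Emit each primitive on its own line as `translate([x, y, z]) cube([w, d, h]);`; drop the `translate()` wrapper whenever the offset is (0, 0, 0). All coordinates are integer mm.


translate([450, 416, 0]) cube([3142, 224, 11]);
translate([450, 518, 11]) cube([3142, 20, 133]);
translate([450, 416, 144]) cube([3142, 224, 11]);


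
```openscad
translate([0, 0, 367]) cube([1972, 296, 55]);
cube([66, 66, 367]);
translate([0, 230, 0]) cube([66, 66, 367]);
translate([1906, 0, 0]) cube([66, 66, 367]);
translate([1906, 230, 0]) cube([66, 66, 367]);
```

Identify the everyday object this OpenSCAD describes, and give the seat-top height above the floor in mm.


A bench. The seat-top height is 422 mm.

A long slab on four corner posts — a bench. The slab sits at z = 367 with thickness 55, so the top is 367 + 55 = 422 mm.


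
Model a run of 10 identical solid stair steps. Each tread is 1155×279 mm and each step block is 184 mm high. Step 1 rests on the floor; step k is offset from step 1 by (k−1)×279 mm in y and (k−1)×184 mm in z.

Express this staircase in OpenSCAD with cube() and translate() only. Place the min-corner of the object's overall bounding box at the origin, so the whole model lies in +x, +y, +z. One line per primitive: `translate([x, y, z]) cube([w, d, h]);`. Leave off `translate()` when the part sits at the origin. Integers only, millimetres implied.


cube([1155, 279, 184]);
translate([0, 279, 184]) cube([1155, 279, 184]);
translate([0, 558, 368]) cube([1155, 279, 184]);
translate([0, 837, 552]) cube([1155, 279, 184]);
translate([0, 1116, 736]) cube([1155, 279, 184]);
translate([0, 1395, 920]) cube([1155, 279, 184]);
translate([0, 1674, 1104]) cube([1155, 279, 184]);
translate([0, 1953, 1288]) cube([1155, 279, 184]);
translate([0, 2232, 1472]) cube([1155, 279, 184]);
translate([0, 2511, 1656]) cube([1155, 279, 184]);


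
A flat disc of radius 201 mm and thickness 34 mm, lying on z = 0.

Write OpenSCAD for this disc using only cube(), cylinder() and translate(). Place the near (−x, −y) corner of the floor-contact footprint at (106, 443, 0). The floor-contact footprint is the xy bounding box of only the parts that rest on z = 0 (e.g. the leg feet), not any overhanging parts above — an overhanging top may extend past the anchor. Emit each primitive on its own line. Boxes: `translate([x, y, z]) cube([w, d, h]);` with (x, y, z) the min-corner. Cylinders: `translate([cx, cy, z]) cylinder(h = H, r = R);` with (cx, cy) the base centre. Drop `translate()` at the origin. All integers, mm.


translate([307, 644, 0]) cylinder(h = 34, r = 201);


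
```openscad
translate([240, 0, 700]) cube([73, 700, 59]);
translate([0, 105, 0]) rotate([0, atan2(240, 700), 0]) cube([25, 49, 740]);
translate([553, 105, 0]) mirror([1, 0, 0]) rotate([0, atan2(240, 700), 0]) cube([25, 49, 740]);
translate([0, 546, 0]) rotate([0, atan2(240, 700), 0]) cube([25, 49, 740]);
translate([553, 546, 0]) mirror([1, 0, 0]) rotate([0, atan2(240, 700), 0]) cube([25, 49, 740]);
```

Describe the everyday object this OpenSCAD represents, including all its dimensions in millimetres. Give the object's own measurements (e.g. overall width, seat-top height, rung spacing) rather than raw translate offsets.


A sawhorse. A 73×700×59 mm beam (x, y, z) sits on two A-frame leg pairs. Each pair is two raked legs of 25×49 mm section (49 mm along y) splaying symmetrically in x. Each leg rises 700 mm vertically over 240 mm of horizontal reach and is 740 mm long along its own axis. Every leg's outer bottom edge rests on the floor and its outer top edge meets a bottom edge of the beam — the left legs (tilting toward +x) meet the beam's −x bottom edge, the right legs (their mirror images, tilting toward −x) meet its +x bottom edge — so the leg tops tuck under the beam, the beam's underside is 700 mm above the floor, and the feet are 553 mm apart outside-to-outside with the beam centred between them. The two leg pairs are set in 105 mm from either end of the beam.


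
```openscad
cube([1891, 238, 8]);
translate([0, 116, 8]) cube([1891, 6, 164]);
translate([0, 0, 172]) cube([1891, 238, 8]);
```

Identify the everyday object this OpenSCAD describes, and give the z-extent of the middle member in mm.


An I-beam. The web height is 164 mm.

Two wide flanges with a thin centred web — an I-beam. Overall 180 mm minus two 8 mm flanges gives a web of 180 − 2·8 = 164 mm.


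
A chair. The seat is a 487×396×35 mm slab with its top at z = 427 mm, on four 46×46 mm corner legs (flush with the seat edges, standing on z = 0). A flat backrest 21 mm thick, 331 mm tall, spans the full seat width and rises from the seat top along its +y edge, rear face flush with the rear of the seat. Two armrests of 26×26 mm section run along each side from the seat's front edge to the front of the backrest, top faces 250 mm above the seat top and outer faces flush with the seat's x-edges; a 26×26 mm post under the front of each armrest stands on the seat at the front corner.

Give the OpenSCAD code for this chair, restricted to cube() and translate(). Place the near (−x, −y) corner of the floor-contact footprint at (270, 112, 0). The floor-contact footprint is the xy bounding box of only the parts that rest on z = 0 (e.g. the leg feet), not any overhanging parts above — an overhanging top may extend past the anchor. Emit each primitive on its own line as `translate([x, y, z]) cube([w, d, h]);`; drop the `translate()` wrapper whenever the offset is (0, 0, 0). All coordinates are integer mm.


translate([270, 112, 392]) cube([487, 396, 35]);
translate([270, 112, 0]) cube([46, 46, 392]);
translate([711, 112, 0]) cube([46, 46, 392]);
translate([270, 462, 0]) cube([46, 46, 392]);
translate([711, 462, 0]) cube([46, 46, 392]);
translate([270, 487, 427]) cube([487, 21, 331]);
translate([270, 112, 651]) cube([26, 375, 26]);
translate([731, 112, 651]) cube([26, 375, 26]);
translate([270, 112, 427]) cube([26, 26, 224]);
translate([731, 112, 427]) cube([26, 26, 224]);


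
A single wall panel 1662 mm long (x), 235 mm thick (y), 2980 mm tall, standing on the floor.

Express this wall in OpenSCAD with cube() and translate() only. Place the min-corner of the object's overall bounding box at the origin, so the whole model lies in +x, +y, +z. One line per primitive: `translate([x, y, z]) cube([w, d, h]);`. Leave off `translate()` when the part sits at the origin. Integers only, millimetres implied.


cube([1662, 235, 2980]);


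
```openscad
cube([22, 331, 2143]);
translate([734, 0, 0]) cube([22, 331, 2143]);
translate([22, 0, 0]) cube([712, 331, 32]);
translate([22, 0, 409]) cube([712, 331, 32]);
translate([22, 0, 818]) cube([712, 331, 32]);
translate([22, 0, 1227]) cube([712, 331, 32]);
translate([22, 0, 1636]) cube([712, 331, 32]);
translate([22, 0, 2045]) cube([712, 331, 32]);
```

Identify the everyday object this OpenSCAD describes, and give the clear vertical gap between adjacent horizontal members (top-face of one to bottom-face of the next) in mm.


A bookshelf. The clear shelf gap is 377 mm.

Two tall side panels with 6 horizontal boards between them — a bookshelf. The first two shelf undersides are at z = 0 and z = 409; with shelf thickness 32, the clear gap is 409 − 0 − 32 = 377 mm.


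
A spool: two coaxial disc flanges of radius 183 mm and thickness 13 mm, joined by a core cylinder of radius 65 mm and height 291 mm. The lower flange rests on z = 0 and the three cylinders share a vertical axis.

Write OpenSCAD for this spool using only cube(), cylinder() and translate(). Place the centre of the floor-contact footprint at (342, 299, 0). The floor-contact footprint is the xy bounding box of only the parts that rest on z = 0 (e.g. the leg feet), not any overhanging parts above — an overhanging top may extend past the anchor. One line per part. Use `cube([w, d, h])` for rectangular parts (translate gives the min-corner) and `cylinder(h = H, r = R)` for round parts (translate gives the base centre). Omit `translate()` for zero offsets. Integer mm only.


translate([342, 299, 0]) cylinder(h = 13, r = 183);
translate([342, 299, 13]) cylinder(h = 291, r = 65);
translate([342, 299, 304]) cylinder(h = 13, r = 183);


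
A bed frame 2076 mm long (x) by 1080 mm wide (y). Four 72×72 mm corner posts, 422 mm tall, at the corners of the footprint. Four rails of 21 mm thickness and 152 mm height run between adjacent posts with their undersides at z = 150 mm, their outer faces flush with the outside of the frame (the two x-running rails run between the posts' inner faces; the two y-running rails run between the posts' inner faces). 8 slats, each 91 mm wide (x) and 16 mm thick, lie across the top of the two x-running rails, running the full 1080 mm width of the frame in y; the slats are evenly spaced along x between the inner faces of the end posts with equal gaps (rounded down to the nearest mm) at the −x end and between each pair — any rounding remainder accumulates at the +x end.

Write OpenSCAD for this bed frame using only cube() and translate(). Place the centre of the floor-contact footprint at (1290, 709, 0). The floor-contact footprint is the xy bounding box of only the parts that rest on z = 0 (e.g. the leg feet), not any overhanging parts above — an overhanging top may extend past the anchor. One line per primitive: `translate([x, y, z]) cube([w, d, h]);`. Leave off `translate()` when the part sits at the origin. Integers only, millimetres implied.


// slat z = rail_z + rail_h = 150 + 152 = 302
// slat gap = ⌊(1932 − 8·91) / 9⌋ = 133
translate([252, 169, 0]) cube([72, 72, 422]);
translate([252, 1177, 0]) cube([72, 72, 422]);
translate([2256, 169, 0]) cube([72, 72, 422]);
translate([2256, 1177, 0]) cube([72, 72, 422]);
translate([324, 169, 150]) cube([1932, 21, 152]);
translate([324, 1228, 150]) cube([1932, 21, 152]);
translate([252, 241, 150]) cube([21, 936, 152]);
translate([2307, 241, 150]) cube([21, 936, 152]);
translate([457, 169, 302]) cube([91, 1080, 16]);
translate([681, 169, 302]) cube([91, 1080, 16]);
translate([905, 169, 302]) cube([91, 1080, 16]);
translate([1129, 169, 302]) cube([91, 1080, 16]);
translate([1353, 169, 302]) cube([91, 1080, 16]);
translate([1577, 169, 302]) cube([91, 1080, 16]);
translate([1801, 169, 302]) cube([91, 1080, 16]);
translate([2025, 169, 302]) cube([91, 1080, 16]);


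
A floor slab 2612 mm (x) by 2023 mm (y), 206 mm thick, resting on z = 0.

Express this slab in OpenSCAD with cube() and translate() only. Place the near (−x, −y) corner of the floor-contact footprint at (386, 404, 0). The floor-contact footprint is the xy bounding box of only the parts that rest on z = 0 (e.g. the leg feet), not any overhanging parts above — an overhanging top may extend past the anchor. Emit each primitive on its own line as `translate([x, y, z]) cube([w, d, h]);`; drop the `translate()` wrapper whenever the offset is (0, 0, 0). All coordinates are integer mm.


translate([386, 404, 0]) cube([2612, 2023, 206]);


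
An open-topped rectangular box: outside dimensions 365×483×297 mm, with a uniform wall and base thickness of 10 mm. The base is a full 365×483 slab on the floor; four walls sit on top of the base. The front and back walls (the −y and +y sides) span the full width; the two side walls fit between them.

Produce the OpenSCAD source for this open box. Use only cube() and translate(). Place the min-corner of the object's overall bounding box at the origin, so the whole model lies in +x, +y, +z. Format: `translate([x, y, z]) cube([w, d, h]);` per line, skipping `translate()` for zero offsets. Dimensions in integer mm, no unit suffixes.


cube([365, 483, 10]);
translate([0, 0, 10]) cube([365, 10, 287]);
translate([0, 473, 10]) cube([365, 10, 287]);
translate([0, 10, 10]) cube([10, 463, 287]);
translate([355, 10, 10]) cube([10, 463, 287]);


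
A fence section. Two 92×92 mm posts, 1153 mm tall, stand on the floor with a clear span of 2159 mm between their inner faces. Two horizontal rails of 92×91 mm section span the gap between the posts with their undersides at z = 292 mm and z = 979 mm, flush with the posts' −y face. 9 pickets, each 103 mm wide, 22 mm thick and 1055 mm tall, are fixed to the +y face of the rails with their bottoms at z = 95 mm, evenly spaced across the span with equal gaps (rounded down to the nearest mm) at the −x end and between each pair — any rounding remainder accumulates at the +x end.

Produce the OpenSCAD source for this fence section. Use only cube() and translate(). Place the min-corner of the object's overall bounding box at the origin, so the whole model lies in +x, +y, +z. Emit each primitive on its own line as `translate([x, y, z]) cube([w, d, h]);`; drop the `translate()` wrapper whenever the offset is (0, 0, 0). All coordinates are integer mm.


cube([92, 92, 1153]);
translate([2251, 0, 0]) cube([92, 92, 1153]);
translate([92, 0, 292]) cube([2159, 92, 91]);
translate([92, 0, 979]) cube([2159, 92, 91]);
translate([215, 92, 95]) cube([103, 22, 1055]);
translate([441, 92, 95]) cube([103, 22, 1055]);
translate([667, 92, 95]) cube([103, 22, 1055]);
translate([893, 92, 95]) cube([103, 22, 1055]);
translate([1119, 92, 95]) cube([103, 22, 1055]);
translate([1345, 92, 95]) cube([103, 22, 1055]);
translate([1571, 92, 95]) cube([103, 22, 1055]);
translate([1797, 92, 95]) cube([103, 22, 1055]);
translate([2023, 92, 95]) cube([103, 22, 1055]);
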